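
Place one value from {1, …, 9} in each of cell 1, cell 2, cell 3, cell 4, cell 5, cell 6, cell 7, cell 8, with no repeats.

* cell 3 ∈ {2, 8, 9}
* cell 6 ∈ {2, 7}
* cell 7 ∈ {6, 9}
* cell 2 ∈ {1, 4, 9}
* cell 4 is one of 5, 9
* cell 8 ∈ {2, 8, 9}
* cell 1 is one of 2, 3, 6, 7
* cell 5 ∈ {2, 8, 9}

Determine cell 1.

3

The 3 variables cell 3, cell 5, cell 8 are confined to {2, 8, 9}, which locks those values in; drop them from cell 1, cell 2, cell 4, cell 6, cell 7.
cell 4 must be 5 (only option left).
cell 6's domain is down to {7}, so cell 6 = 7. Strike 7 from cell 1.
cell 7 has just one choice, so cell 7 = 6. Remove 6 from cell 1.
So cell 1 = 3.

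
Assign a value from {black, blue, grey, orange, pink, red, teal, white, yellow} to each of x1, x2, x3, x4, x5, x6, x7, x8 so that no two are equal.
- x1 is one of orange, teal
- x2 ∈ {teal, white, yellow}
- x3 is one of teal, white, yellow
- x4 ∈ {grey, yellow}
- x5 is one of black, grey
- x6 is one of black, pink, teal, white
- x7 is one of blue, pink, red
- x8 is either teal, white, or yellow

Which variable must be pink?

x2, x3, x8 share exactly the 3 values {teal, white, yellow}; by pigeonhole those values go to them, so strike teal, white, yellow from x1, x4, x6.
That leaves x1 = orange.
x4's domain is down to {grey}, so x4 = grey. So x5 can't be grey.
x5's domain is down to {black}, so x5 = black. Strike black from x6.
So pink goes to x6.

x6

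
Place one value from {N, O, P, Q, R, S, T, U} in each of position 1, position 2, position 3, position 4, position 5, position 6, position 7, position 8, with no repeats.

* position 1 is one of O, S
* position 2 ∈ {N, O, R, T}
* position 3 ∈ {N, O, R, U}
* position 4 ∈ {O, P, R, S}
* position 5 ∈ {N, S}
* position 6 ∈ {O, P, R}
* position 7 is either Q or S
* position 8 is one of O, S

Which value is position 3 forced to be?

Among the 8 variables, Q fits only position 7 (and all 8 values in {N, O, P, Q, R, S, T, U} must be used), so position 7 = Q.
The 7 still-open variables together cover exactly {N, O, P, R, S, T, U} — 7 values for 7 variables — and T appears only in position 2's list, so position 2 = T.
The 6 still-open variables draw from only 6 values {N, O, P, R, S, U}, so each is used; only position 3 can be U, hence position 3 = U.

U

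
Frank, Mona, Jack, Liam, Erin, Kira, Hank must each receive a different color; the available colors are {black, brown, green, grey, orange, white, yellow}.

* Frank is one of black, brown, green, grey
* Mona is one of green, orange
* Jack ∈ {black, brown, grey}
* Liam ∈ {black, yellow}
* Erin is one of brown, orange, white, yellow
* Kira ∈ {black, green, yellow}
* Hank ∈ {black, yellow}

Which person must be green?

Kira

The 7 variables draw from only 7 values {black, brown, green, grey, orange, white, yellow}, so each is used; only Erin can be white, hence Erin = white.
Among the 6 still-open variables, orange fits only Mona (and all 6 values in {black, brown, green, grey, orange, yellow} must be used), so Mona = orange.
Liam and Hank share exactly the 2 values {black, yellow}; by pigeonhole those values go to them, so strike black, yellow from Frank, Jack, Kira.
So green goes to Kira.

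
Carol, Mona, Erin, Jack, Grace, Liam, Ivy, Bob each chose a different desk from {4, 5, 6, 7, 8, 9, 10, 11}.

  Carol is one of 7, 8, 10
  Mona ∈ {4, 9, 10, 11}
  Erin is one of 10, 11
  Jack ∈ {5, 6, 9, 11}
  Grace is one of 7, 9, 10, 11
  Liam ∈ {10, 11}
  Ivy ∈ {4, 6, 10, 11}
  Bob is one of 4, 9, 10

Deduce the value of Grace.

Among the 8 variables, 5 fits only Jack (and all 8 values in {4, 5, 6, 7, 8, 9, 10, 11} must be used), so Jack = 5.
The 7 still-open variables draw from only 7 values {4, 6, 7, 8, 9, 10, 11}, so each is used; only Ivy can be 6, hence Ivy = 6.
Among the 6 still-open variables, 8 fits only Carol (and all 6 values in {4, 7, 8, 9, 10, 11} must be used), so Carol = 8.
The 5 still-open variables draw from only 5 values {4, 7, 9, 10, 11}, so each is used; only Grace can be 7, hence Grace = 7.

7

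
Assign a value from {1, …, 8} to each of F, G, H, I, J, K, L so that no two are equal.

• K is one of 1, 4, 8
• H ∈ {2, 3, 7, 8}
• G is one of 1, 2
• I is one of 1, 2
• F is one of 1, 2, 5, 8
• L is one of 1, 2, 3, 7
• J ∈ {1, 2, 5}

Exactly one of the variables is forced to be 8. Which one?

F

Among the 7 variables, 4 fits only K (and all 7 values in {1, 2, 3, 4, 5, 7, 8} must be used), so K = 4.
G and I between them cover only {1, 2} — a naked pair. Remove those values from F, H, J, L.
J has just one choice, so J = 5. Eliminate 5 elsewhere: F.
So 8 goes to F.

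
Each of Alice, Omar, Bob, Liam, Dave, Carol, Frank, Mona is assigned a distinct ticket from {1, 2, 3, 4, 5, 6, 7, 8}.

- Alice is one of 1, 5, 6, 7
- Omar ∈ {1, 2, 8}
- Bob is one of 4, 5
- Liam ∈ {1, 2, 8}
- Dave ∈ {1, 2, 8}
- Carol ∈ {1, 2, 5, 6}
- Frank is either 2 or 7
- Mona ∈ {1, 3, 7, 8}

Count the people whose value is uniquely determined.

3

The 8 variables together cover exactly {1, 2, 3, 4, 5, 6, 7, 8} — 8 values for 8 variables — and 3 appears only in Mona's list, so Mona = 3.
The 7 still-open variables draw from only 7 values {1, 2, 4, 5, 6, 7, 8}, so each is used; only Bob can be 4, hence Bob = 4.
Omar, Liam, Dave share exactly the 3 values {1, 2, 8}; by pigeonhole those values go to them, so strike 1, 2, 8 from Alice, Carol, Frank.
Frank's domain is down to {7}, so Frank = 7. So Alice can't be 7.
Determined: Bob=4, Frank=7, Mona=3. The other people each still have more than one consistent value. That makes 3.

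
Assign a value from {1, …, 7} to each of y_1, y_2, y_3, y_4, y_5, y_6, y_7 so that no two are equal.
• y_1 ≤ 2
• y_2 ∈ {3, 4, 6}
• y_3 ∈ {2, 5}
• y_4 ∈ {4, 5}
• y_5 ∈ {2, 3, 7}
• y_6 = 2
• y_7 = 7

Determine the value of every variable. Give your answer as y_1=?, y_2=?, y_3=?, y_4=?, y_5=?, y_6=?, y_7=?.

y_1=1, y_2=6, y_3=5, y_4=4, y_5=3, y_6=2, y_7=7

y_6 has just one choice, so y_6 = 2. Remove 2 from y_1, y_3, y_5.
y_7 must be 7 (only option left). Eliminate 7 elsewhere: y_5.
y_1's domain is down to {1}, so y_1 = 1.
y_3 has just one choice, so y_3 = 5. Eliminate 5 elsewhere: y_4.
y_4 must be 4 (only option left). Remove 4 from y_2.
y_5 has just one choice, so y_5 = 3. Eliminate 3 elsewhere: y_2.
y_2 must be 6 (only option left).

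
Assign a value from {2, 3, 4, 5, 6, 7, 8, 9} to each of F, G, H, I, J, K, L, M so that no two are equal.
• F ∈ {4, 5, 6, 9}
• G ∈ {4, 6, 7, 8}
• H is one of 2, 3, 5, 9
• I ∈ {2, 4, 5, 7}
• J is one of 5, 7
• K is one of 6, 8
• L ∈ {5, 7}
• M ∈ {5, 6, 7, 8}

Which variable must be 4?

G

The 8 variables together cover exactly {2, 3, 4, 5, 6, 7, 8, 9} — 8 values for 8 variables — and 3 appears only in H's list, so H = 3.
The 7 still-open variables draw from only 7 values {2, 4, 5, 6, 7, 8, 9}, so each is used; only I can be 2, hence I = 2.
The 6 still-open variables together cover exactly {4, 5, 6, 7, 8, 9} — 6 values for 6 variables — and 9 appears only in F's list, so F = 9.
The 5 still-open variables draw from only 5 values {4, 5, 6, 7, 8}, so each is used; only G can be 4, hence G = 4.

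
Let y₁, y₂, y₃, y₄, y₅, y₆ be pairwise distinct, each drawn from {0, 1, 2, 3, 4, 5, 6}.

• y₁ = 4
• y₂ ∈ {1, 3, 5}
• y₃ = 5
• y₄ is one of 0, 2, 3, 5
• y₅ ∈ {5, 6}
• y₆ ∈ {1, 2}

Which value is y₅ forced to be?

6

y₁'s domain is down to {4}, so y₁ = 4.
y₃ must be 5 (only option left). So y₂, y₄, y₅ can't be 5.
So y₅ = 6.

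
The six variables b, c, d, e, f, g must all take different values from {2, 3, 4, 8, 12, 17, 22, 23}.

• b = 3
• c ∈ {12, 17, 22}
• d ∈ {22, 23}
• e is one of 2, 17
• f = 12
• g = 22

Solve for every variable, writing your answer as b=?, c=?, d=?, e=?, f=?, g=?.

b's domain is down to {3}, so b = 3.
That leaves f = 12. Strike 12 from c.
g has just one choice, so g = 22. Strike 22 from c, d.
c has just one choice, so c = 17. Eliminate 17 elsewhere: e.
d must be 23 (only option left).
e's domain is down to {2}, so e = 2.

b=3, c=17, d=23, e=2, f=12, g=22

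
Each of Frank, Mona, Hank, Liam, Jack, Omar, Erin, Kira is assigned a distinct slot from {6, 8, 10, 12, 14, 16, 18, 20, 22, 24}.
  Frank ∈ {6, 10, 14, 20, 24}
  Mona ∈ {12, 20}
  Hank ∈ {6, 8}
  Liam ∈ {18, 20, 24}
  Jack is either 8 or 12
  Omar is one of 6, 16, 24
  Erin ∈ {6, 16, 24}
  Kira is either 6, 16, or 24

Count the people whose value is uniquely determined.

4

Omar, Erin, Kira share exactly the 3 values {6, 16, 24}; by pigeonhole those values go to them, so strike 6, 16, 24 from Frank, Hank, Liam.
Hank must be 8 (only option left). Eliminate 8 elsewhere: Jack.
Jack's domain is down to {12}, so Jack = 12. Remove 12 from Mona.
Mona's domain is down to {20}, so Mona = 20. So Frank, Liam can't be 20.
That leaves Liam = 18.
Determined: Mona=20, Hank=8, Liam=18, Jack=12. The other people each still have more than one consistent value. That makes 4.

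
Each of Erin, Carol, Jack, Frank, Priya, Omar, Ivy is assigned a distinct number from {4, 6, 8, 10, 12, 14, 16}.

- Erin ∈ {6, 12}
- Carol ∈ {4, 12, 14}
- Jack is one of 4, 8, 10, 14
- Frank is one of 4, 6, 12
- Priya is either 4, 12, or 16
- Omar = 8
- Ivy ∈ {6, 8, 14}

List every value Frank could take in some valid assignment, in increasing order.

4, 6, 12

Omar must be 8 (only option left). Strike 8 from Jack, Ivy.
Among the 6 still-open variables, 10 fits only Jack (and all 6 values in {4, 6, 10, 12, 14, 16} must be used), so Jack = 10.
The 5 still-open variables together cover exactly {4, 6, 12, 14, 16} — 5 values for 5 variables — and 16 appears only in Priya's list, so Priya = 16.
No further eliminations apply; Frank can still be any of 4, 6, 12.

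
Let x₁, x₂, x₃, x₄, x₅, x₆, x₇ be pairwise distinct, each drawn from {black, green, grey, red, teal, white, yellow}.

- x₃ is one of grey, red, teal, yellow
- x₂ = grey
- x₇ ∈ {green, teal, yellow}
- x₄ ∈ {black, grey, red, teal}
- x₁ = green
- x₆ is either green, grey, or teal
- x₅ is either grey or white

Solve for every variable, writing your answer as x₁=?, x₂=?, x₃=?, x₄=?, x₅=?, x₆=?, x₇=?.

x₁=green, x₂=grey, x₃=red, x₄=black, x₅=white, x₆=teal, x₇=yellow

x₁ must be green (only option left). Remove green from x₆, x₇.
x₂'s domain is down to {grey}, so x₂ = grey. Eliminate grey elsewhere: x₃, x₄, x₅, x₆.
x₅ has just one choice, so x₅ = white.
That leaves x₆ = teal. Strike teal from x₃, x₄, x₇.
x₇ must be yellow (only option left). Strike yellow from x₃.
x₃ must be red (only option left). Eliminate red elsewhere: x₄.
x₄ has just one choice, so x₄ = black.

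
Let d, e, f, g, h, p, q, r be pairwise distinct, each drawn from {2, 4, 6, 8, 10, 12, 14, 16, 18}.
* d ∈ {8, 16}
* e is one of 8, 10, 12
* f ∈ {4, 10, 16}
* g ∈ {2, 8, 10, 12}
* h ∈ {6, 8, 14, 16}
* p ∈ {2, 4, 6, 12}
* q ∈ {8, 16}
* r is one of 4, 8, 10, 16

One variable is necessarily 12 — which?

e

The 8 variables together cover exactly {2, 4, 6, 8, 10, 12, 14, 16} — 8 values for 8 variables — and 14 appears only in h's list, so h = 14.
Among the 7 still-open variables, 6 fits only p (and all 7 values in {2, 4, 6, 8, 10, 12, 16} must be used), so p = 6.
The 6 still-open variables draw from only 6 values {2, 4, 8, 10, 12, 16}, so each is used; only g can be 2, hence g = 2.
Among the 5 still-open variables, 12 fits only e (and all 5 values in {4, 8, 10, 12, 16} must be used), so e = 12.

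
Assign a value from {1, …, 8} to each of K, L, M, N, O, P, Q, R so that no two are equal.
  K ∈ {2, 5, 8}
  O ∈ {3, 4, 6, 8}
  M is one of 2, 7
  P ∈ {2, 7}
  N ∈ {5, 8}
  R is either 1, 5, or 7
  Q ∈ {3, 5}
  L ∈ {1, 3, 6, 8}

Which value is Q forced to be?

3

The 8 variables together cover exactly {1, 2, 3, 4, 5, 6, 7, 8} — 8 values for 8 variables — and 4 appears only in O's list, so O = 4.
The 7 still-open variables draw from only 7 values {1, 2, 3, 5, 6, 7, 8}, so each is used; only L can be 6, hence L = 6.
The 6 still-open variables together cover exactly {1, 2, 3, 5, 7, 8} — 6 values for 6 variables — and 1 appears only in R's list, so R = 1.
The 5 still-open variables draw from only 5 values {2, 3, 5, 7, 8}, so each is used; only Q can be 3, hence Q = 3.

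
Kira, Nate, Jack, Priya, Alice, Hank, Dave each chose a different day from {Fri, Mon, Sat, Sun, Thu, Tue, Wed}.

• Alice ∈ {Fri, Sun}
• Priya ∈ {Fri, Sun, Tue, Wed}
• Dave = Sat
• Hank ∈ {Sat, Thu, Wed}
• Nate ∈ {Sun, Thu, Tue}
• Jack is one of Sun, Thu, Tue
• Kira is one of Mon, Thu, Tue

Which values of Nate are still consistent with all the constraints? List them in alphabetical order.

Dave has just one choice, so Dave = Sat. Eliminate Sat elsewhere: Hank.
Among the 6 still-open variables, Mon fits only Kira (and all 6 values in {Fri, Mon, Sun, Thu, Tue, Wed} must be used), so Kira = Mon.
No further eliminations apply; Nate can still be any of Sun, Thu, Tue.

Sun, Thu, Tue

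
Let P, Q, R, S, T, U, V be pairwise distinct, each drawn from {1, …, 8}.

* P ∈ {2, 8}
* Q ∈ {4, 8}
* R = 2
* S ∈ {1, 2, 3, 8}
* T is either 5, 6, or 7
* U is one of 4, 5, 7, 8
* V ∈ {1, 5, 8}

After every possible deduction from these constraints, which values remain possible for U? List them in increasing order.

R's domain is down to {2}, so R = 2. Strike 2 from P, S.
P's domain is down to {8}, so P = 8. So Q, S, U, V can't be 8.
Q has just one choice, so Q = 4. Remove 4 from U.
No further eliminations apply; U can still be any of 5, 7.

5, 7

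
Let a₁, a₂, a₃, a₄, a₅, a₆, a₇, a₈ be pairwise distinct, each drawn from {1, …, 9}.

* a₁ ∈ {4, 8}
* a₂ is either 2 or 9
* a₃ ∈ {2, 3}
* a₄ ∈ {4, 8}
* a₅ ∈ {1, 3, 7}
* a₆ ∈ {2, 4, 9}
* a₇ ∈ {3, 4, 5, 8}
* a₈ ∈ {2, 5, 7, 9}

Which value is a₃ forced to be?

The 8 variables together cover exactly {1, 2, 3, 4, 5, 7, 8, 9} — 8 values for 8 variables — and 1 appears only in a₅'s list, so a₅ = 1.
The 7 still-open variables together cover exactly {2, 3, 4, 5, 7, 8, 9} — 7 values for 7 variables — and 7 appears only in a₈'s list, so a₈ = 7.
The 6 still-open variables draw from only 6 values {2, 3, 4, 5, 8, 9}, so each is used; only a₇ can be 5, hence a₇ = 5.
The 5 still-open variables draw from only 5 values {2, 3, 4, 8, 9}, so each is used; only a₃ can be 3, hence a₃ = 3.

3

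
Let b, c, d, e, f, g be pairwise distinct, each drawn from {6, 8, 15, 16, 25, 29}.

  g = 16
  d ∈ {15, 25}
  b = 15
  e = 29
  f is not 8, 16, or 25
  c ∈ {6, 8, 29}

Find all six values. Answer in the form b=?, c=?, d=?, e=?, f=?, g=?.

b=15, c=8, d=25, e=29, f=6, g=16

b must be 15 (only option left). Remove 15 from d, f.
That leaves d = 25.
e has just one choice, so e = 29. Eliminate 29 elsewhere: c, f.
f's domain is down to {6}, so f = 6. Eliminate 6 elsewhere: c.
g must be 16 (only option left).
c has just one choice, so c = 8.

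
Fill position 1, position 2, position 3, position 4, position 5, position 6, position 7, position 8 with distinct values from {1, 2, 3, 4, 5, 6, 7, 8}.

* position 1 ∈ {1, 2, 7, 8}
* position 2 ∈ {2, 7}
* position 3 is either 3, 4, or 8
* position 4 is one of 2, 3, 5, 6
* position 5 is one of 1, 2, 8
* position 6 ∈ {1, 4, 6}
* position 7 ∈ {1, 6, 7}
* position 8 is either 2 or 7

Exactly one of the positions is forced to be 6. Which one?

The 8 variables together cover exactly {1, 2, 3, 4, 5, 6, 7, 8} — 8 values for 8 variables — and 5 appears only in position 4's list, so position 4 = 5.
The 7 still-open variables together cover exactly {1, 2, 3, 4, 6, 7, 8} — 7 values for 7 variables — and 3 appears only in position 3's list, so position 3 = 3.
Among the 6 still-open variables, 4 fits only position 6 (and all 6 values in {1, 2, 4, 6, 7, 8} must be used), so position 6 = 4.
Among the 5 still-open variables, 6 fits only position 7 (and all 5 values in {1, 2, 6, 7, 8} must be used), so position 7 = 6.

position 7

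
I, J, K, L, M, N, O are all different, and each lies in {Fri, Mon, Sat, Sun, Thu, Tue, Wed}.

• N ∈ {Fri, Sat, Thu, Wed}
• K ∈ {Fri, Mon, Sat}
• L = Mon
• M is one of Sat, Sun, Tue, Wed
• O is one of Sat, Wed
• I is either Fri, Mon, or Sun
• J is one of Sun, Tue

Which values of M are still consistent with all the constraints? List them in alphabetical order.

L has just one choice, so L = Mon. Strike Mon from I, K.
Among the 6 still-open variables, Thu fits only N (and all 6 values in {Fri, Sat, Sun, Thu, Tue, Wed} must be used), so N = Thu.
No further eliminations apply; M can still be any of Sat, Sun, Tue, Wed.

Sat, Sun, Tue, Wed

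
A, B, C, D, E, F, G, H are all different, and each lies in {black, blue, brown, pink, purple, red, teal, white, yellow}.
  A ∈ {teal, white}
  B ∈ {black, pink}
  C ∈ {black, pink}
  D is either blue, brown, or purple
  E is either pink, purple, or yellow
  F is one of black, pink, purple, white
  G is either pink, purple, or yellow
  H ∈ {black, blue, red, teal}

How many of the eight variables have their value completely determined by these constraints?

2

B and C share exactly the 2 values {black, pink}; by pigeonhole those values go to them, so strike black, pink from E, F, G, H.
E and G share exactly the 2 values {purple, yellow}; by pigeonhole those values go to them, so strike purple, yellow from D, F.
F has just one choice, so F = white. Eliminate white elsewhere: A.
A's domain is down to {teal}, so A = teal. Remove teal from H.
Determined: A=teal, F=white. The other variables each still have more than one consistent value. That makes 2.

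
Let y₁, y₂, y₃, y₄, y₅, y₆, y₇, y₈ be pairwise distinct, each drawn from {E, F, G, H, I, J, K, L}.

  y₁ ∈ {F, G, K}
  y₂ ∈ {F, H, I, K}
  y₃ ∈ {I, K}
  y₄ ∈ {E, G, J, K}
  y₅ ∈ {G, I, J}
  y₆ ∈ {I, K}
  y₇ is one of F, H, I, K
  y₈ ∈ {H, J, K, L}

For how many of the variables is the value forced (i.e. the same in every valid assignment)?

4

The 8 variables together cover exactly {E, F, G, H, I, J, K, L} — 8 values for 8 variables — and E appears only in y₄'s list, so y₄ = E.
The 7 still-open variables together cover exactly {F, G, H, I, J, K, L} — 7 values for 7 variables — and L appears only in y₈'s list, so y₈ = L.
The 6 still-open variables together cover exactly {F, G, H, I, J, K} — 6 values for 6 variables — and J appears only in y₅'s list, so y₅ = J.
Among the 5 still-open variables, G fits only y₁ (and all 5 values in {F, G, H, I, K} must be used), so y₁ = G.
y₃ and y₆ share exactly the 2 values {I, K}; by pigeonhole those values go to them, so strike I, K from y₂, y₇.
Determined: y₁=G, y₄=E, y₅=J, y₈=L. The other variables each still have more than one consistent value. That makes 4.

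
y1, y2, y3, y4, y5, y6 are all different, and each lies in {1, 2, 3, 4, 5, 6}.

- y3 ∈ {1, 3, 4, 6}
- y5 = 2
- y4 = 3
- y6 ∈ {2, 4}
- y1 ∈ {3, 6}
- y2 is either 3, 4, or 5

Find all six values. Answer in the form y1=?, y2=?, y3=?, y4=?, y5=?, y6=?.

y1=6, y2=5, y3=1, y4=3, y5=2, y6=4

y4 must be 3 (only option left). Eliminate 3 elsewhere: y1, y2, y3.
y5 has just one choice, so y5 = 2. Remove 2 from y6.
y6 must be 4 (only option left). Remove 4 from y2, y3.
y1 has just one choice, so y1 = 6. Strike 6 from y3.
y2 has just one choice, so y2 = 5.
y3 must be 1 (only option left).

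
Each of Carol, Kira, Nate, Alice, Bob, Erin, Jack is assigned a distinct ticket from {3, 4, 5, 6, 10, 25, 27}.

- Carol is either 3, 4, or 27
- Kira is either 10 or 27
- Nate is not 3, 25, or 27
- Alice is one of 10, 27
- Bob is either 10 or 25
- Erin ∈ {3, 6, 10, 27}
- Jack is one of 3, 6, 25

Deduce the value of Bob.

25

The 7 variables together cover exactly {3, 4, 5, 6, 10, 25, 27} — 7 values for 7 variables — and 5 appears only in Nate's list, so Nate = 5.
The 6 still-open variables draw from only 6 values {3, 4, 6, 10, 25, 27}, so each is used; only Carol can be 4, hence Carol = 4.
The 2 variables Kira and Alice are confined to {10, 27}, which locks those values in; drop them from Bob, Erin.
So Bob = 25.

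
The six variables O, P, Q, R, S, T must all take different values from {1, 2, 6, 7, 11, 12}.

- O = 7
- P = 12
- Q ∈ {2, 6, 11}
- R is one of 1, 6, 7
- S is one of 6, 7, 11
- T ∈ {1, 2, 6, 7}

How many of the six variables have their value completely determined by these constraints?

2

O has just one choice, so O = 7. Eliminate 7 elsewhere: R, S, T.
P must be 12 (only option left).
Determined: O=7, P=12. The other variables each still have more than one consistent value. That makes 2.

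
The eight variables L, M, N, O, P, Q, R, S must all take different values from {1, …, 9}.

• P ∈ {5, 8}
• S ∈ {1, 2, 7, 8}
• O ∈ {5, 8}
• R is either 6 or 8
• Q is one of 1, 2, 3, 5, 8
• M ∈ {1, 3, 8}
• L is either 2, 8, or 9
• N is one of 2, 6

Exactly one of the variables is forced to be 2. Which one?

N

The 8 variables together cover exactly {1, 2, 3, 5, 6, 7, 8, 9} — 8 values for 8 variables — and 7 appears only in S's list, so S = 7.
The 7 still-open variables together cover exactly {1, 2, 3, 5, 6, 8, 9} — 7 values for 7 variables — and 9 appears only in L's list, so L = 9.
O and P between them cover only {5, 8} — a naked pair. Remove those values from M, Q, R.
R's domain is down to {6}, so R = 6. Strike 6 from N.
So 2 goes to N.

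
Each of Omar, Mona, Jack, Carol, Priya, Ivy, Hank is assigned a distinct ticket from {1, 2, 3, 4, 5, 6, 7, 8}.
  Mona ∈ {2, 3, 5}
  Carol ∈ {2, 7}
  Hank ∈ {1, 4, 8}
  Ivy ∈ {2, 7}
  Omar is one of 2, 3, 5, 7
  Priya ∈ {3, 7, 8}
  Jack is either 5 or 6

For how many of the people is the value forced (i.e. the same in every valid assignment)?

Carol and Ivy between them cover only {2, 7} — a naked pair. Remove those values from Omar, Mona, Priya.
Omar and Mona between them cover only {3, 5} — a naked pair. Remove those values from Jack, Priya.
That leaves Jack = 6.
That leaves Priya = 8. So Hank can't be 8.
Determined: Jack=6, Priya=8. The other people each still have more than one consistent value. That makes 2.

2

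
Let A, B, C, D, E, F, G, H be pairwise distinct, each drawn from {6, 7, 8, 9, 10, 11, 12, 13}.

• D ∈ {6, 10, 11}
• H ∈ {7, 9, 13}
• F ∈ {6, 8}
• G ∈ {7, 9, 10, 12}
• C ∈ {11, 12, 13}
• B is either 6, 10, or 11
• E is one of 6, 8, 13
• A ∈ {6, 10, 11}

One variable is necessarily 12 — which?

C

A, B, D share exactly the 3 values {6, 10, 11}; by pigeonhole those values go to them, so strike 6, 10, 11 from C, E, F, G.
That leaves F = 8. Strike 8 from E.
That leaves E = 13. Eliminate 13 elsewhere: C, H.
So 12 goes to C.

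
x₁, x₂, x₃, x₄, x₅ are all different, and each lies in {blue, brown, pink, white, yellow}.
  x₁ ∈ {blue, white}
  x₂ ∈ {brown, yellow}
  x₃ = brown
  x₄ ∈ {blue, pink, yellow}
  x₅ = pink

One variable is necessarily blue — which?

x₄

x₃ has just one choice, so x₃ = brown. Remove brown from x₂.
x₅ has just one choice, so x₅ = pink. So x₄ can't be pink.
That leaves x₂ = yellow. Eliminate yellow elsewhere: x₄.
So blue goes to x₄.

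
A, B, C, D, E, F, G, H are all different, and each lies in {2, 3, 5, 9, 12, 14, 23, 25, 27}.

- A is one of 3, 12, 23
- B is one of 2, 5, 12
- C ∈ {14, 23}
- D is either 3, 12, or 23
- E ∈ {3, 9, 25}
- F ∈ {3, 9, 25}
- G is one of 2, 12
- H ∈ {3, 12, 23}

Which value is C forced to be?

14

Among the 8 variables, 5 fits only B (and all 8 values in {2, 3, 5, 9, 12, 14, 23, 25} must be used), so B = 5.
The 7 still-open variables draw from only 7 values {2, 3, 9, 12, 14, 23, 25}, so each is used; only G can be 2, hence G = 2.
The 6 still-open variables together cover exactly {3, 9, 12, 14, 23, 25} — 6 values for 6 variables — and 14 appears only in C's list, so C = 14.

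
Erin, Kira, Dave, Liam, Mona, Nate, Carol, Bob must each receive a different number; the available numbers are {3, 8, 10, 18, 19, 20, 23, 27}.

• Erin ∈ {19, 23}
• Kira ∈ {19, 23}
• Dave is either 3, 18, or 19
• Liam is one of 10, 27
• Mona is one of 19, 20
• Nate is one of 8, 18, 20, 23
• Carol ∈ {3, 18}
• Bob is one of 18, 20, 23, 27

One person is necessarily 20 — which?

Among the 8 variables, 8 fits only Nate (and all 8 values in {3, 8, 10, 18, 19, 20, 23, 27} must be used), so Nate = 8.
Among the 7 still-open variables, 10 fits only Liam (and all 7 values in {3, 10, 18, 19, 20, 23, 27} must be used), so Liam = 10.
The 6 still-open variables draw from only 6 values {3, 18, 19, 20, 23, 27}, so each is used; only Bob can be 27, hence Bob = 27.
The 5 still-open variables draw from only 5 values {3, 18, 19, 20, 23}, so each is used; only Mona can be 20, hence Mona = 20.

Mona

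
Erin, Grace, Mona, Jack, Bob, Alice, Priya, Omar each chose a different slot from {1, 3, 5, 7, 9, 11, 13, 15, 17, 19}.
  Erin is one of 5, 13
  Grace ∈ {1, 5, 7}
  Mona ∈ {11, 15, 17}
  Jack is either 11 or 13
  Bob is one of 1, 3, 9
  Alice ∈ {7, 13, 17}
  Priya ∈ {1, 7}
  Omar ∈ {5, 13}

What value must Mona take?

15

Erin and Omar between them cover only {5, 13} — a naked pair. Remove those values from Grace, Jack, Alice.
Jack must be 11 (only option left). So Mona can't be 11.
Grace and Priya between them cover only {1, 7} — a naked pair. Remove those values from Bob, Alice.
Alice must be 17 (only option left). Strike 17 from Mona.
So Mona = 15.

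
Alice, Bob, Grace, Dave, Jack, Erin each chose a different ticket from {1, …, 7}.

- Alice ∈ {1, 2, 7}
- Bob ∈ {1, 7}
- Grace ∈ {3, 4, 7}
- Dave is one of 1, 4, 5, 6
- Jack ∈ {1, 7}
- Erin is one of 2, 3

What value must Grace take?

Bob and Jack share exactly the 2 values {1, 7}; by pigeonhole those values go to them, so strike 1, 7 from Alice, Grace, Dave.
That leaves Alice = 2. Strike 2 from Erin.
Erin must be 3 (only option left). So Grace can't be 3.
So Grace = 4.

4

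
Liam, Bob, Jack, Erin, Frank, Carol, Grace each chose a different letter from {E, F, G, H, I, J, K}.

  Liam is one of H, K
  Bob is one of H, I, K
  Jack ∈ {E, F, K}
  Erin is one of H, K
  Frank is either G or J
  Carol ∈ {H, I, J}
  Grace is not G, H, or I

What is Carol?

J

Among the 7 variables, G fits only Frank (and all 7 values in {E, F, G, H, I, J, K} must be used), so Frank = G.
Liam and Erin between them cover only {H, K} — a naked pair. Remove those values from Bob, Jack, Carol, Grace.
Bob must be I (only option left). Remove I from Carol.
So Carol = J.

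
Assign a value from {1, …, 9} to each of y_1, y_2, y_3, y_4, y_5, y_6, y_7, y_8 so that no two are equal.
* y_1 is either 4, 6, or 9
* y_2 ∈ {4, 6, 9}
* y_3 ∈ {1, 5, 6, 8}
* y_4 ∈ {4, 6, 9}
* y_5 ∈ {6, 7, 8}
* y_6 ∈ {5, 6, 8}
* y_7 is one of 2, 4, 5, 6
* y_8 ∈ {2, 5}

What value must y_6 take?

8

The 8 variables together cover exactly {1, 2, 4, 5, 6, 7, 8, 9} — 8 values for 8 variables — and 1 appears only in y_3's list, so y_3 = 1.
The 7 still-open variables draw from only 7 values {2, 4, 5, 6, 7, 8, 9}, so each is used; only y_5 can be 7, hence y_5 = 7.
The 6 still-open variables draw from only 6 values {2, 4, 5, 6, 8, 9}, so each is used; only y_6 can be 8, hence y_6 = 8.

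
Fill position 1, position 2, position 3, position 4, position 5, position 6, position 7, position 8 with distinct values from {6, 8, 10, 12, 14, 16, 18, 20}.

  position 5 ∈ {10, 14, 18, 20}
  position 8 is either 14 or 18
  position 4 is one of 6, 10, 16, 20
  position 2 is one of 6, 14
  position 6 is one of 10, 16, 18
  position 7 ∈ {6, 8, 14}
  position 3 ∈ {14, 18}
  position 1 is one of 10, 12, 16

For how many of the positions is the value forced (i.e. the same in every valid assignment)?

Among the 8 variables, 8 fits only position 7 (and all 8 values in {6, 8, 10, 12, 14, 16, 18, 20} must be used), so position 7 = 8.
Among the 7 still-open variables, 12 fits only position 1 (and all 7 values in {6, 10, 12, 14, 16, 18, 20} must be used), so position 1 = 12.
position 3 and position 8 share exactly the 2 values {14, 18}; by pigeonhole those values go to them, so strike 14, 18 from position 2, position 5, position 6.
position 2 has just one choice, so position 2 = 6. So position 4 can't be 6.
Determined: position 1=12, position 2=6, position 7=8. The other positions each still have more than one consistent value. That makes 3.

3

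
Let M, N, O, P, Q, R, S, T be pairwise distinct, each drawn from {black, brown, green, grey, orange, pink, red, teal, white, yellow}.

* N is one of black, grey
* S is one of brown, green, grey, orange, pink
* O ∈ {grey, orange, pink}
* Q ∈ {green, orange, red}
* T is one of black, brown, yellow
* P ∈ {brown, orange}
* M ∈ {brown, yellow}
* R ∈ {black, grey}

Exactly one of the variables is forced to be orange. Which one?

P

The 8 variables draw from only 8 values {black, brown, green, grey, orange, pink, red, yellow}, so each is used; only Q can be red, hence Q = red.
Among the 7 still-open variables, green fits only S (and all 7 values in {black, brown, green, grey, orange, pink, yellow} must be used), so S = green.
The 6 still-open variables draw from only 6 values {black, brown, grey, orange, pink, yellow}, so each is used; only O can be pink, hence O = pink.
Among the 5 still-open variables, orange fits only P (and all 5 values in {black, brown, grey, orange, yellow} must be used), so P = orange.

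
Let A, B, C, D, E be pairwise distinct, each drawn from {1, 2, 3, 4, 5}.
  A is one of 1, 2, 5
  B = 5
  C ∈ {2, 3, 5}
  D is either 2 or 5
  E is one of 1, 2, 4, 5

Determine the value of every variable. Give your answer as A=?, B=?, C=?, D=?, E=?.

B must be 5 (only option left). Strike 5 from A, C, D, E.
D's domain is down to {2}, so D = 2. Eliminate 2 elsewhere: A, C, E.
A's domain is down to {1}, so A = 1. Eliminate 1 elsewhere: E.
C must be 3 (only option left).
E's domain is down to {4}, so E = 4.

A=1, B=5, C=3, D=2, E=4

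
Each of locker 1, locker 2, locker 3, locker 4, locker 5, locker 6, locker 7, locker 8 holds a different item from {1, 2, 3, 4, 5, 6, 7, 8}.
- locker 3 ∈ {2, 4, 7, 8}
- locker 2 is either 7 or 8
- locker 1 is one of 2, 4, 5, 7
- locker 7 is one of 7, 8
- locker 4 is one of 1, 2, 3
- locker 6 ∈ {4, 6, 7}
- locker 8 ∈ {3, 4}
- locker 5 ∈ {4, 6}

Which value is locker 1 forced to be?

The 8 variables draw from only 8 values {1, 2, 3, 4, 5, 6, 7, 8}, so each is used; only locker 4 can be 1, hence locker 4 = 1.
The 7 still-open variables draw from only 7 values {2, 3, 4, 5, 6, 7, 8}, so each is used; only locker 8 can be 3, hence locker 8 = 3.
The 6 still-open variables together cover exactly {2, 4, 5, 6, 7, 8} — 6 values for 6 variables — and 5 appears only in locker 1's list, so locker 1 = 5.

5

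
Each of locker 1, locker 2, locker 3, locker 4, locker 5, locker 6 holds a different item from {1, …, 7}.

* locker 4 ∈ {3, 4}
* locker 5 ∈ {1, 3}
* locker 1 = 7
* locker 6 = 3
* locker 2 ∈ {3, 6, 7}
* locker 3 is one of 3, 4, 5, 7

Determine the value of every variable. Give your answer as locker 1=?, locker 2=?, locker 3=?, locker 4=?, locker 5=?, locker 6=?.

locker 1 must be 7 (only option left). So locker 2, locker 3 can't be 7.
That leaves locker 6 = 3. So locker 2, locker 3, locker 4, locker 5 can't be 3.
locker 2 must be 6 (only option left).
That leaves locker 4 = 4. Strike 4 from locker 3.
locker 5 has just one choice, so locker 5 = 1.
locker 3's domain is down to {5}, so locker 3 = 5.

locker 1=7, locker 2=6, locker 3=5, locker 4=4, locker 5=1, locker 6=3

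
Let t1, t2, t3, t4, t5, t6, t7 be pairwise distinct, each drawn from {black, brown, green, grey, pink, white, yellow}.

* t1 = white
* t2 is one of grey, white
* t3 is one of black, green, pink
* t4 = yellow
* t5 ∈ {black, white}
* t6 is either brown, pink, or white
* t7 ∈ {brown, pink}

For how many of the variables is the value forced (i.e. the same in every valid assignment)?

t1's domain is down to {white}, so t1 = white. Strike white from t2, t5, t6.
t2's domain is down to {grey}, so t2 = grey.
t4 has just one choice, so t4 = yellow.
That leaves t5 = black. So t3 can't be black.
The 3 still-open variables together cover exactly {brown, green, pink} — 3 values for 3 variables — and green appears only in t3's list, so t3 = green.
Determined: t1=white, t2=grey, t3=green, t4=yellow, t5=black. The other variables each still have more than one consistent value. That makes 5.

5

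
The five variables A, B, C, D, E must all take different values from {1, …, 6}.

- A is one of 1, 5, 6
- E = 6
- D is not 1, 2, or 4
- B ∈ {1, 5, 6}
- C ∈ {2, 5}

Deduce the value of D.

3

E must be 6 (only option left). So A, B, D can't be 6.
The 4 still-open variables draw from only 4 values {1, 2, 3, 5}, so each is used; only C can be 2, hence C = 2.
The 3 still-open variables together cover exactly {1, 3, 5} — 3 values for 3 variables — and 3 appears only in D's list, so D = 3.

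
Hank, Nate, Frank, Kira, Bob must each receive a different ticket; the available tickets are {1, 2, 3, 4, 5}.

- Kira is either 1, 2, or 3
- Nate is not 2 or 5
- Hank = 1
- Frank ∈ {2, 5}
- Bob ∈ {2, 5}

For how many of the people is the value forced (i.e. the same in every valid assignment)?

3

Hank must be 1 (only option left). Strike 1 from Nate, Kira.
Among the 4 still-open variables, 4 fits only Nate (and all 4 values in {2, 3, 4, 5} must be used), so Nate = 4.
Among the 3 still-open variables, 3 fits only Kira (and all 3 values in {2, 3, 5} must be used), so Kira = 3.
Determined: Hank=1, Nate=4, Kira=3. The other people each still have more than one consistent value. That makes 3.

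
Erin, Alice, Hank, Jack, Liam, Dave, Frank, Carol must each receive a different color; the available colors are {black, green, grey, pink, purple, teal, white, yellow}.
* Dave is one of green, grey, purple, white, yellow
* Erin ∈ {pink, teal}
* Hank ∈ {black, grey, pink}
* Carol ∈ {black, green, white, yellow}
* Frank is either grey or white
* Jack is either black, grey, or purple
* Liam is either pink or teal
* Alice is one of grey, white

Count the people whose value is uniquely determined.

2

Erin and Liam between them cover only {pink, teal} — a naked pair. Remove those values from Hank.
Alice and Frank share exactly the 2 values {grey, white}; by pigeonhole those values go to them, so strike grey, white from Hank, Jack, Dave, Carol.
Hank has just one choice, so Hank = black. So Jack, Carol can't be black.
Jack's domain is down to {purple}, so Jack = purple. Eliminate purple elsewhere: Dave.
Determined: Hank=black, Jack=purple. The other people each still have more than one consistent value. That makes 2.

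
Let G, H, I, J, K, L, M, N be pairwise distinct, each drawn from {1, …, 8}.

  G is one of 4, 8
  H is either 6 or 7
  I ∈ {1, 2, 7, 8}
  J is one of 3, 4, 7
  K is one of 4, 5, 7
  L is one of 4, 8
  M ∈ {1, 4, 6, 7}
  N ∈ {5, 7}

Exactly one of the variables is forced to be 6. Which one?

H

Among the 8 variables, 2 fits only I (and all 8 values in {1, 2, 3, 4, 5, 6, 7, 8} must be used), so I = 2.
The 7 still-open variables together cover exactly {1, 3, 4, 5, 6, 7, 8} — 7 values for 7 variables — and 1 appears only in M's list, so M = 1.
The 6 still-open variables together cover exactly {3, 4, 5, 6, 7, 8} — 6 values for 6 variables — and 3 appears only in J's list, so J = 3.
The 5 still-open variables draw from only 5 values {4, 5, 6, 7, 8}, so each is used; only H can be 6, hence H = 6.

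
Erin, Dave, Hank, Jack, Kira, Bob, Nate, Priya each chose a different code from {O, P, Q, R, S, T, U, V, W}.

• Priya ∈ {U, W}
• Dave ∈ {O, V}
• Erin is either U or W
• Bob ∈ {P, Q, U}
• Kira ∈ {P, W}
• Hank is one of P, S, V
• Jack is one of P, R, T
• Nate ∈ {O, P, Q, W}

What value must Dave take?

V

The 2 variables Erin and Priya are confined to {U, W}, which locks those values in; drop them from Kira, Bob, Nate.
Kira has just one choice, so Kira = P. Eliminate P elsewhere: Hank, Jack, Bob, Nate.
Bob has just one choice, so Bob = Q. So Nate can't be Q.
That leaves Nate = O. So Dave can't be O.
So Dave = V.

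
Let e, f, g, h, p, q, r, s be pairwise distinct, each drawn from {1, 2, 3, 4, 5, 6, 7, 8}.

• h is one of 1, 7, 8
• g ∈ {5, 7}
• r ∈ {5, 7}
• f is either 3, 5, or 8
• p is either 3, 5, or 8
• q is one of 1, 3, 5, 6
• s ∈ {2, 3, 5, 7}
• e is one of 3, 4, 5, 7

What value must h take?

The 8 variables together cover exactly {1, 2, 3, 4, 5, 6, 7, 8} — 8 values for 8 variables — and 2 appears only in s's list, so s = 2.
The 7 still-open variables draw from only 7 values {1, 3, 4, 5, 6, 7, 8}, so each is used; only e can be 4, hence e = 4.
Among the 6 still-open variables, 6 fits only q (and all 6 values in {1, 3, 5, 6, 7, 8} must be used), so q = 6.
The 5 still-open variables draw from only 5 values {1, 3, 5, 7, 8}, so each is used; only h can be 1, hence h = 1.

1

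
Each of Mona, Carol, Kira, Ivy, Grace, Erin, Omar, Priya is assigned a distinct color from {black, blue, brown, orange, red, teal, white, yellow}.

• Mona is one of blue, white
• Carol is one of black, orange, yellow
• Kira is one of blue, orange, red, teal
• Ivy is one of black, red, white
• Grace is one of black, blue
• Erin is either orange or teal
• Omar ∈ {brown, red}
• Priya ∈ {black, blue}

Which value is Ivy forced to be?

The 8 variables together cover exactly {black, blue, brown, orange, red, teal, white, yellow} — 8 values for 8 variables — and brown appears only in Omar's list, so Omar = brown.
Among the 7 still-open variables, yellow fits only Carol (and all 7 values in {black, blue, orange, red, teal, white, yellow} must be used), so Carol = yellow.
The 2 variables Grace and Priya are confined to {black, blue}, which locks those values in; drop them from Mona, Kira, Ivy.
Mona's domain is down to {white}, so Mona = white. Remove white from Ivy.
So Ivy = red.

red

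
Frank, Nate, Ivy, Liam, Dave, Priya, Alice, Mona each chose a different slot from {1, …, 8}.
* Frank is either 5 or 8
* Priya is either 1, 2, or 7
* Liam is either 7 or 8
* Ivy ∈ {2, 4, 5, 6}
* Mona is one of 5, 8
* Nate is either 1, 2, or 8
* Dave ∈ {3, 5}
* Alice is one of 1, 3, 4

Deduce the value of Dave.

The 8 variables draw from only 8 values {1, 2, 3, 4, 5, 6, 7, 8}, so each is used; only Ivy can be 6, hence Ivy = 6.
The 7 still-open variables together cover exactly {1, 2, 3, 4, 5, 7, 8} — 7 values for 7 variables — and 4 appears only in Alice's list, so Alice = 4.
The 6 still-open variables draw from only 6 values {1, 2, 3, 5, 7, 8}, so each is used; only Dave can be 3, hence Dave = 3.

3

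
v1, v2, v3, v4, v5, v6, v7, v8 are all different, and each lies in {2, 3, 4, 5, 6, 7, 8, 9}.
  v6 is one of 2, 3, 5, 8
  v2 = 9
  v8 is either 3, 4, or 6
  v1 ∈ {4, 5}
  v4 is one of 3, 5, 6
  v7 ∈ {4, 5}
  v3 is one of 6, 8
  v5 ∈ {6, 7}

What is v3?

v2's domain is down to {9}, so v2 = 9.
The 7 still-open variables together cover exactly {2, 3, 4, 5, 6, 7, 8} — 7 values for 7 variables — and 2 appears only in v6's list, so v6 = 2.
The 6 still-open variables draw from only 6 values {3, 4, 5, 6, 7, 8}, so each is used; only v5 can be 7, hence v5 = 7.
The 5 still-open variables together cover exactly {3, 4, 5, 6, 8} — 5 values for 5 variables — and 8 appears only in v3's list, so v3 = 8.

8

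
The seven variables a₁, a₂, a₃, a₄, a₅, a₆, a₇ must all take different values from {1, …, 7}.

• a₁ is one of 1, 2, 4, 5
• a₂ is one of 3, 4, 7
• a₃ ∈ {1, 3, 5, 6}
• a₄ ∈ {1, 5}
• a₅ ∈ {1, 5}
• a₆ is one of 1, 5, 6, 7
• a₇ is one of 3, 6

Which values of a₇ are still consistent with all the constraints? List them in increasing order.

The 7 variables draw from only 7 values {1, 2, 3, 4, 5, 6, 7}, so each is used; only a₁ can be 2, hence a₁ = 2.
The 6 still-open variables draw from only 6 values {1, 3, 4, 5, 6, 7}, so each is used; only a₂ can be 4, hence a₂ = 4.
The 5 still-open variables draw from only 5 values {1, 3, 5, 6, 7}, so each is used; only a₆ can be 7, hence a₆ = 7.
a₄ and a₅ between them cover only {1, 5} — a naked pair. Remove those values from a₃.
No further eliminations apply; a₇ can still be any of 3, 6.

3, 6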